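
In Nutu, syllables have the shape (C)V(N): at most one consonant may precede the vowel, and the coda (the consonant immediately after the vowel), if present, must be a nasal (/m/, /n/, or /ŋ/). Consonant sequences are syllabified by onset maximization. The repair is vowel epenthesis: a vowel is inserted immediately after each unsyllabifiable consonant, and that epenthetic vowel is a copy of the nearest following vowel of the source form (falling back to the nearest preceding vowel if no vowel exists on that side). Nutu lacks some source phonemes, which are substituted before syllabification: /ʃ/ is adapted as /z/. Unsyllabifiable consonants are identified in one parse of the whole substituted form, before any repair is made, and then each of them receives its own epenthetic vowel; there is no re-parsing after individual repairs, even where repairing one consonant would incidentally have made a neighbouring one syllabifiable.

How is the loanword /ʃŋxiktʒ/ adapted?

ziŋixikitiʒi

Substitution: /ʃ/ → /z/, giving /zŋxiktʒ/.
Syllabifying with onset maximization leaves /z/, /ŋ/, /k/, /t/, /ʒ/ stranded (only a nasal (/m/, /n/, or /ŋ/) is licensed in coda position; onsets are limited to one consonant).
Inserting the epenthetic vowel yields /z/ → /zi/, /ŋ/ → /ŋi/, /k/ → /ki/, /t/ → /ti/, /ʒ/ → /ʒi/.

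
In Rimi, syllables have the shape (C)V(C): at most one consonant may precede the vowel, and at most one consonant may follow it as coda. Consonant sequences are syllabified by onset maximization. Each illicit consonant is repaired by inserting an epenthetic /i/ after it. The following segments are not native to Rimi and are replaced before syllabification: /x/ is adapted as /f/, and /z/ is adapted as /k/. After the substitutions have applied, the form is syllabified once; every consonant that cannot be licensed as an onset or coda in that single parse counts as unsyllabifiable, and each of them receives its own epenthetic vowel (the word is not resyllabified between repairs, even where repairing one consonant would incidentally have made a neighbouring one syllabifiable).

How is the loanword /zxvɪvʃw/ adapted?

Substitution: /z/ → /k/, /x/ → /f/, giving /kfvɪvʃw/.
Syllabifying with onset maximization leaves /k/, /f/, /ʃ/, /w/ stranded (at most one coda consonant is licensed; onsets are limited to one consonant).
Epenthesis after each stranded consonant: /k/ → /ki/, /f/ → /fi/, /ʃ/ → /ʃi/, /w/ → /wi/.

kifivɪvʃiwi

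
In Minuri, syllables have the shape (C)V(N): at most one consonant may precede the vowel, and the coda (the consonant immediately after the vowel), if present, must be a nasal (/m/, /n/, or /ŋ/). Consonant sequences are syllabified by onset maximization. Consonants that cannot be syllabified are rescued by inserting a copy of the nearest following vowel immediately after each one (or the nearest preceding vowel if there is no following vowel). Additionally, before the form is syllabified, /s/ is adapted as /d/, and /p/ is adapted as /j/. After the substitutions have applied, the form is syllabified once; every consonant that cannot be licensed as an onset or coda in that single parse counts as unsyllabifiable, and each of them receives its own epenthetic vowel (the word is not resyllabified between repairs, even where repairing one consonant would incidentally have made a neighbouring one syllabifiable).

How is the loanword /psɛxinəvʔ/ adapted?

Substitution: /p/ → /j/, /s/ → /d/, giving /jdɛxinəvʔ/.
Syllabifying with onset maximization leaves /j/, /v/, /ʔ/ stranded (only a nasal (/m/, /n/, or /ŋ/) is licensed in coda position; onsets are limited to one consonant).
Inserting the epenthetic vowel yields /j/ → /jɛ/, /v/ → /və/, /ʔ/ → /ʔə/.

jɛdɛxinəvəʔə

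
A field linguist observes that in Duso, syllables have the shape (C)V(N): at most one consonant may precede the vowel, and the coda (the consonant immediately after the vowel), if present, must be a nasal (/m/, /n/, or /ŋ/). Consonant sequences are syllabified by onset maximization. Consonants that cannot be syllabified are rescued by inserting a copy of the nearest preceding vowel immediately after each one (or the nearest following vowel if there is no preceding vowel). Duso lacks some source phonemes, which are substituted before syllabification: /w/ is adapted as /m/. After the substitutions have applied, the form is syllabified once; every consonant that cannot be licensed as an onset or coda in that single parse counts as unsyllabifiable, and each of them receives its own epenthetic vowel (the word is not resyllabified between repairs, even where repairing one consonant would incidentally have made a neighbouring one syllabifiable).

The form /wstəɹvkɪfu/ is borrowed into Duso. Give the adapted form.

məsətəɹəvəkɪfu

Substitution: /w/ → /m/, giving /mstəɹvkɪfu/.
The consonants /m/, /s/, /ɹ/, /v/ cannot be parsed into a legal (C)V(N) syllable (only a nasal (/m/, /n/, or /ŋ/) is licensed in coda position; onsets are limited to one consonant).
Each unlicensed consonant becomes the onset of a new syllable: /m/ → /mə/, /s/ → /sə/, /ɹ/ → /ɹə/, /v/ → /və/.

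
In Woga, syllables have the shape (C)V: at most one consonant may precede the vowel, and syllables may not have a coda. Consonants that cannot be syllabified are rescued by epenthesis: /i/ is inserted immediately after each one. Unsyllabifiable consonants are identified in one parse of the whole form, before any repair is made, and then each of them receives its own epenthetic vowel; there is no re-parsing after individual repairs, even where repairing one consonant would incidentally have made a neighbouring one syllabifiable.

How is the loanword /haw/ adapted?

The consonants /w/ cannot be parsed into a legal (C)V syllable (no codas are permitted; onsets are limited to one consonant).
Inserting the epenthetic vowel yields /w/ → /wi/.

hawi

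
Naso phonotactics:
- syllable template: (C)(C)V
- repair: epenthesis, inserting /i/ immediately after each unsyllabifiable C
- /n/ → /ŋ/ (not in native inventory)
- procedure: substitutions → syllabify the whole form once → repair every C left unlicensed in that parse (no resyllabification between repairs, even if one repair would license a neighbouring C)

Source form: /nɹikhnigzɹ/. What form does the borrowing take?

Substitution: /n/ → /ŋ/, giving /ŋɹikhŋigzɹ/.
Syllabifying with onset maximization leaves /k/, /g/, /z/, /ɹ/ stranded (no codas are permitted; onsets may contain at most 2 consonants).
Each unlicensed consonant becomes the onset of a new syllable: /k/ → /ki/, /g/ → /gi/, /z/ → /zi/, /ɹ/ → /ɹi/.

ŋɹikihŋigiziɹi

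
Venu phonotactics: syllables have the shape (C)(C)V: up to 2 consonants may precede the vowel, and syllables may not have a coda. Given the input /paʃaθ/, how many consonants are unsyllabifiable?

1

The consonants /θ/ cannot be parsed into a legal (C)(C)V syllable (no codas are permitted; onsets may contain at most 2 consonants).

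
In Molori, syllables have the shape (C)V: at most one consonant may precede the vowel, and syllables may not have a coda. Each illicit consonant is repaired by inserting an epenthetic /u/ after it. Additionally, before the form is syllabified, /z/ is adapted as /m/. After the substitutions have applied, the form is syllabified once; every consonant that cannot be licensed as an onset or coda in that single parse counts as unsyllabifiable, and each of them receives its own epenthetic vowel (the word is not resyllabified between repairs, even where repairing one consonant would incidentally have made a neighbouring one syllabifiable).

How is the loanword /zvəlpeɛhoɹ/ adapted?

Substitution: /z/ → /m/, giving /mvəlpeɛhoɹ/.
The consonants /m/, /l/, /ɹ/ cannot be parsed into a legal (C)V syllable (no codas are permitted; onsets are limited to one consonant).
Epenthesis after each stranded consonant: /m/ → /mu/, /l/ → /lu/, /ɹ/ → /ɹu/.

muvəlupeɛhoɹu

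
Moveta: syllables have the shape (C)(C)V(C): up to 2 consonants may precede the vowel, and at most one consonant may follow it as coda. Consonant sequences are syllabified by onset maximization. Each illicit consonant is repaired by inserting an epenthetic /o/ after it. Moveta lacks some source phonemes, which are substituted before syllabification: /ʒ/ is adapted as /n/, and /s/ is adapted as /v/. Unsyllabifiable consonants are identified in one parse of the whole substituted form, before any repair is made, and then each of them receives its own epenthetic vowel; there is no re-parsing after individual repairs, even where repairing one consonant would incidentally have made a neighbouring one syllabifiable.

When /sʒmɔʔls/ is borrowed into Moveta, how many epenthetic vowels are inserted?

3

After substitution the input is /vnmɔʔlv/.
The unsyllabifiable consonants are /v/, /l/, /v/; each receives one epenthetic vowel.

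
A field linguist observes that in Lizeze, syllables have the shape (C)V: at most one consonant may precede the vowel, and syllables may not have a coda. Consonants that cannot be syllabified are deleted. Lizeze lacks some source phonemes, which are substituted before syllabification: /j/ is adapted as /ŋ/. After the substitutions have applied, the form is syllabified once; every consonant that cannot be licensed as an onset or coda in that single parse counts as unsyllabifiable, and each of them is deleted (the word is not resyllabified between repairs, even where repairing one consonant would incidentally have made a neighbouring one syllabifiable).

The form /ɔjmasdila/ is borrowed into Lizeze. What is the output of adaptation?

Substitution: /j/ → /ŋ/, giving /ɔŋmasdila/.
Under (C)V, the unsyllabifiable consonants are /ŋ/, /s/ (no codas are permitted; onsets are limited to one consonant).
Deleting the stranded consonants removes /ŋ/, /s/.

ɔmadila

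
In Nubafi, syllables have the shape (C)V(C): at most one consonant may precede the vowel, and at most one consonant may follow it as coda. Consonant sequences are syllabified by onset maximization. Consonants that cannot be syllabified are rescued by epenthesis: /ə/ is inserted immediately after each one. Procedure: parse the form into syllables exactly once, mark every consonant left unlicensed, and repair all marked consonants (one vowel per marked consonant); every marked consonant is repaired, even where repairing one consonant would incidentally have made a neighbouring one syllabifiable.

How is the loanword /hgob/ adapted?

həgob

Syllabifying with onset maximization leaves /h/ stranded (at most one coda consonant is licensed; onsets are limited to one consonant).
Epenthesis after each stranded consonant: /h/ → /hə/.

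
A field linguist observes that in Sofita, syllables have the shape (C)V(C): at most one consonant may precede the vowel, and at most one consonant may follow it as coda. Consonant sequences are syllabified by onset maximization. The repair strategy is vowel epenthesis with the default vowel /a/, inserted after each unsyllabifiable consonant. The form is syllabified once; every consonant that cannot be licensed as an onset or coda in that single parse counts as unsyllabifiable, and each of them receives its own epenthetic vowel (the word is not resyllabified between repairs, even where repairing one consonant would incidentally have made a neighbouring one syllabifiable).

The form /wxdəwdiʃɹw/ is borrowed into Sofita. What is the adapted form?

Under (C)V(C), the unsyllabifiable consonants are /w/, /x/, /ɹ/, /w/ (at most one coda consonant is licensed; onsets are limited to one consonant).
Epenthesis after each stranded consonant: /w/ → /wa/, /x/ → /xa/, /ɹ/ → /ɹa/, /w/ → /wa/.

waxadəwdiʃɹawa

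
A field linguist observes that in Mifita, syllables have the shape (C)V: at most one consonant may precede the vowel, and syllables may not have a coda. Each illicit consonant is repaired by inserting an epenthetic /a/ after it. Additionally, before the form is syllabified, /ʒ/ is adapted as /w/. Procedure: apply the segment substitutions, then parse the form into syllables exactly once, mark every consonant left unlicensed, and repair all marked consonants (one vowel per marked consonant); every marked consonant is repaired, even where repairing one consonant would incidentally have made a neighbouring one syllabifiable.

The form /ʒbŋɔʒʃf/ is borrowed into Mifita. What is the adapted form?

wabaŋɔwaʃafa

Substitution: /ʒ/ → /w/, giving /wbŋɔwʃf/.
Syllabifying with onset maximization leaves /w/, /b/, /w/, /ʃ/, /f/ stranded (no codas are permitted; onsets are limited to one consonant).
Epenthesis after each stranded consonant: /w/ → /wa/, /b/ → /ba/, /w/ → /wa/, /ʃ/ → /ʃa/, /f/ → /fa/.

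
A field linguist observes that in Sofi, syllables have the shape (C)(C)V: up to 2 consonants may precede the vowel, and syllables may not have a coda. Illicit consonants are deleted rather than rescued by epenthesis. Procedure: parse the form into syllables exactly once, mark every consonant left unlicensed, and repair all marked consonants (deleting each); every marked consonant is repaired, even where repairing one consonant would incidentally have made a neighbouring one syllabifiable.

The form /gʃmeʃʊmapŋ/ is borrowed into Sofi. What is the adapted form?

ʃmeʃʊma

Under (C)(C)V, the unsyllabifiable consonants are /g/, /p/, /ŋ/ (no codas are permitted; onsets may contain at most 2 consonants).
Deletion applies to /g/, /p/, /ŋ/.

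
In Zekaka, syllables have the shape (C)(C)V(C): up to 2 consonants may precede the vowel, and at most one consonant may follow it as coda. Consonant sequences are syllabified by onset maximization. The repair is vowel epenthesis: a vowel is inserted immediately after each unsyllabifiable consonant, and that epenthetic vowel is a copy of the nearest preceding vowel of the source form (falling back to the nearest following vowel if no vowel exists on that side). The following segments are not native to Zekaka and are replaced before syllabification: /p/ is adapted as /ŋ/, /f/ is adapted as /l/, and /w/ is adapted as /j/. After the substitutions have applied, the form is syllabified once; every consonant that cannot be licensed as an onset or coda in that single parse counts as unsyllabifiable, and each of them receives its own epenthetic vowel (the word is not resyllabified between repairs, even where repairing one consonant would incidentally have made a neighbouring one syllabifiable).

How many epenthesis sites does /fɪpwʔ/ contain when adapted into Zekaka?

After substitution the input is /lɪŋjʔ/.
The unsyllabifiable consonants are /j/, /ʔ/; each receives one epenthetic vowel.

2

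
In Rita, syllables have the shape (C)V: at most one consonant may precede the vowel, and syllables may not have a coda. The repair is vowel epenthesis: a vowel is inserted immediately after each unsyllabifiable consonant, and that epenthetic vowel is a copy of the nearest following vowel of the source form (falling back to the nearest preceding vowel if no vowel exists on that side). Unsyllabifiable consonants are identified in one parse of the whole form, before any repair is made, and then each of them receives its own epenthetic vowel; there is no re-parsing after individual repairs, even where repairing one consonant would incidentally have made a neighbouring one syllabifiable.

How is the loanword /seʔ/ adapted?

seʔe

Syllabifying with onset maximization leaves /ʔ/ stranded (no codas are permitted; onsets are limited to one consonant).
Each unlicensed consonant becomes the onset of a new syllable: /ʔ/ → /ʔe/.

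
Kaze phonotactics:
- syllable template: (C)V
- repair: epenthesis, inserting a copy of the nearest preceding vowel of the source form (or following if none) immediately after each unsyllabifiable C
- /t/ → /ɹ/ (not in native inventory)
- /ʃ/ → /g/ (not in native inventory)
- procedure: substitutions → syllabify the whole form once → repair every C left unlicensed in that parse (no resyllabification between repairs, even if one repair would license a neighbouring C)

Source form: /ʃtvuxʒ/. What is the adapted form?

Substitution: /ʃ/ → /g/, /t/ → /ɹ/, giving /gɹvuxʒ/.
The consonants /g/, /ɹ/, /x/, /ʒ/ cannot be parsed into a legal (C)V syllable (no codas are permitted; onsets are limited to one consonant).
Inserting the epenthetic vowel yields /g/ → /gu/, /ɹ/ → /ɹu/, /x/ → /xu/, /ʒ/ → /ʒu/.

guɹuvuxuʒu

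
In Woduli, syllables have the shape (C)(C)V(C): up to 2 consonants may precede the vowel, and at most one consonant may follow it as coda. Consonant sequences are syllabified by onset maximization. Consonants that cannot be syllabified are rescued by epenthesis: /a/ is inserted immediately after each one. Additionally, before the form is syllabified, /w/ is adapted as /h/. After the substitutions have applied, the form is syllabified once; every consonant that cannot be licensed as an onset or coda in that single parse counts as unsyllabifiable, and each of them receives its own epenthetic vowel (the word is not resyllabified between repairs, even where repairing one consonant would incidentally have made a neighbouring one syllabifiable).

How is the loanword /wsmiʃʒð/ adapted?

hasmiʃʒaða

Substitution: /w/ → /h/, giving /hsmiʃʒð/.
Under (C)(C)V(C), the unsyllabifiable consonants are /h/, /ʒ/, /ð/ (at most one coda consonant is licensed; onsets may contain at most 2 consonants).
Epenthesis after each stranded consonant: /h/ → /ha/, /ʒ/ → /ʒa/, /ð/ → /ða/.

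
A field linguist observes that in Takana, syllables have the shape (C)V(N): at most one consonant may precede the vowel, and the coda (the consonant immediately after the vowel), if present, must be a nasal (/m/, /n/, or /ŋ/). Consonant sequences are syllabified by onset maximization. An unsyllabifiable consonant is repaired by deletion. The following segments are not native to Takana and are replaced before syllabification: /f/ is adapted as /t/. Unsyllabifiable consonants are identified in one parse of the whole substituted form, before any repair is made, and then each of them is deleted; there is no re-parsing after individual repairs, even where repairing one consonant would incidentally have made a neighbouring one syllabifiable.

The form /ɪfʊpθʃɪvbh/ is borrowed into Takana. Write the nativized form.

ɪtʊʃɪ

Substitution: /f/ → /t/, giving /ɪtʊpθʃɪvbh/.
Syllabifying with onset maximization leaves /p/, /θ/, /v/, /b/, /h/ stranded (only a nasal (/m/, /n/, or /ŋ/) is licensed in coda position; onsets are limited to one consonant).
Each unlicensed consonant is deleted: /p/, /θ/, /v/, /b/, /h/.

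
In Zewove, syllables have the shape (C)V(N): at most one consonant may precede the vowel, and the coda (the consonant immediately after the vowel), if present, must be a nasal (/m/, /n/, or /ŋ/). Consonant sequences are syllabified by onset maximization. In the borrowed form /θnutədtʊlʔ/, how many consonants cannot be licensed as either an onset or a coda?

4

Syllabifying with onset maximization leaves /θ/, /d/, /l/, /ʔ/ stranded (only a nasal (/m/, /n/, or /ŋ/) is licensed in coda position; onsets are limited to one consonant).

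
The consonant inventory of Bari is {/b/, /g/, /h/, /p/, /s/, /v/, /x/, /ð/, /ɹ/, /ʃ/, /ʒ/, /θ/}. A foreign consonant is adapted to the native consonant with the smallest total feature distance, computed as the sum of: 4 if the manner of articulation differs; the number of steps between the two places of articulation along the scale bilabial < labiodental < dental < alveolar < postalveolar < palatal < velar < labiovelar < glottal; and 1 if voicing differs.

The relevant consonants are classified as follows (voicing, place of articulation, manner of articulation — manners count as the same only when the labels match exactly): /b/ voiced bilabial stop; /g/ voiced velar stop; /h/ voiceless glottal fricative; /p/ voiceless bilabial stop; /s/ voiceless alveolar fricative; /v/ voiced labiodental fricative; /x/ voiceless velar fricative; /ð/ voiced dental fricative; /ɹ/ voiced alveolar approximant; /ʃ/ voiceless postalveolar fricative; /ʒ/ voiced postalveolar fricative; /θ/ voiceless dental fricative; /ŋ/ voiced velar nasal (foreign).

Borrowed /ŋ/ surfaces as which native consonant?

/g/ is closest: manner differs (nasal→stop, +4), place distance 0 (velar→velar), same voicing; total 4. Next closest is /x/ at distance 5.

g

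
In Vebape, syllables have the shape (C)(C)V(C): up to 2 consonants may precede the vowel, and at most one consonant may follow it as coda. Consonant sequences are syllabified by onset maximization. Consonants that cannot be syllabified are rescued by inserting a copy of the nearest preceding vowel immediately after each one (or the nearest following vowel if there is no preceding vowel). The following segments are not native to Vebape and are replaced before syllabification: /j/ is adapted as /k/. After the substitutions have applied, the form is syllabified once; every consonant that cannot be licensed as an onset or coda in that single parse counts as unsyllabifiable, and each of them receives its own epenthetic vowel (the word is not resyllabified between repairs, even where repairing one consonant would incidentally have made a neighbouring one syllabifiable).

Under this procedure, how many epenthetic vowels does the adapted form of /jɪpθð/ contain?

2

After substitution the input is /kɪpθð/.
The unsyllabifiable consonants are /θ/, /ð/; each receives one epenthetic vowel.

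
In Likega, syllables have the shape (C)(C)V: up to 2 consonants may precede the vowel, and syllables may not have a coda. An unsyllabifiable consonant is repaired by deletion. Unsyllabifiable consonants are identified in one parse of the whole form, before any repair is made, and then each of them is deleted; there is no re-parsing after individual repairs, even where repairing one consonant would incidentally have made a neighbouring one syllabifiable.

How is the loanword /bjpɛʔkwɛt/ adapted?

jpɛkwɛ

Under (C)(C)V, the unsyllabifiable consonants are /b/, /ʔ/, /t/ (no codas are permitted; onsets may contain at most 2 consonants).
Each unlicensed consonant is deleted: /b/, /ʔ/, /t/.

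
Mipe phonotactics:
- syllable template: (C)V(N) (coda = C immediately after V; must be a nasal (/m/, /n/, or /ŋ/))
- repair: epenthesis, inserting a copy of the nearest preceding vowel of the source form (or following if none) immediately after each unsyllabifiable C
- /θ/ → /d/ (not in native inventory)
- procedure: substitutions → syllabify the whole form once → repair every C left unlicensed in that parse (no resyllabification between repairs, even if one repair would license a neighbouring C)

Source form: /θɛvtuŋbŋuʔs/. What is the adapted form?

dɛvɛtuŋbuŋuʔusu

Substitution: /θ/ → /d/, giving /dɛvtuŋbŋuʔs/.
Under (C)V(N), the unsyllabifiable consonants are /v/, /b/, /ʔ/, /s/ (only a nasal (/m/, /n/, or /ŋ/) is licensed in coda position; onsets are limited to one consonant).
Epenthesis after each stranded consonant: /v/ → /vɛ/, /b/ → /bu/, /ʔ/ → /ʔu/, /s/ → /su/.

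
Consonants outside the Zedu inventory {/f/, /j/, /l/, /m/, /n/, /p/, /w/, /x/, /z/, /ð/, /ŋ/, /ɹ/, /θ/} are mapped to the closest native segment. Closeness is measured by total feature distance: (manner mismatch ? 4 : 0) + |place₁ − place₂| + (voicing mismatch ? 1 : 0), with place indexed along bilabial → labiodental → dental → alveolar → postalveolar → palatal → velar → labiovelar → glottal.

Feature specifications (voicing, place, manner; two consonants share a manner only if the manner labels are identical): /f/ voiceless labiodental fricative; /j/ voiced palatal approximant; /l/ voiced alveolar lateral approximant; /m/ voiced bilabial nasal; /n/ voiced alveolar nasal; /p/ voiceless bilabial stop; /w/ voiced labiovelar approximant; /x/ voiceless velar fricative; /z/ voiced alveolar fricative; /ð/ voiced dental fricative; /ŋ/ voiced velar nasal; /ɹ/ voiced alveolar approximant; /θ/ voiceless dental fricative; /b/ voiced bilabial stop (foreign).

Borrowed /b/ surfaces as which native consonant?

p

/p/ is closest: same manner (stop), place distance 0 (bilabial→bilabial), voicing differs (+1); total 1. Next closest is /m/ at distance 4.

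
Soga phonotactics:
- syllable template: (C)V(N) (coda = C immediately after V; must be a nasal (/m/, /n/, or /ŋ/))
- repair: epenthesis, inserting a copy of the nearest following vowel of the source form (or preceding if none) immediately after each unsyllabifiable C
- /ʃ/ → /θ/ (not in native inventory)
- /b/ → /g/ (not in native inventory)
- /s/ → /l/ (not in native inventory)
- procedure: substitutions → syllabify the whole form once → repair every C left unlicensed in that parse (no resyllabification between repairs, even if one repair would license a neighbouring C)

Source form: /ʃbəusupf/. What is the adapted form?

θəgəulupufu

Substitution: /ʃ/ → /θ/, /b/ → /g/, /s/ → /l/, giving /θgəulupf/.
Under (C)V(N), the unsyllabifiable consonants are /θ/, /p/, /f/ (only a nasal (/m/, /n/, or /ŋ/) is licensed in coda position; onsets are limited to one consonant).
Each unlicensed consonant becomes the onset of a new syllable: /θ/ → /θə/, /p/ → /pu/, /f/ → /fu/.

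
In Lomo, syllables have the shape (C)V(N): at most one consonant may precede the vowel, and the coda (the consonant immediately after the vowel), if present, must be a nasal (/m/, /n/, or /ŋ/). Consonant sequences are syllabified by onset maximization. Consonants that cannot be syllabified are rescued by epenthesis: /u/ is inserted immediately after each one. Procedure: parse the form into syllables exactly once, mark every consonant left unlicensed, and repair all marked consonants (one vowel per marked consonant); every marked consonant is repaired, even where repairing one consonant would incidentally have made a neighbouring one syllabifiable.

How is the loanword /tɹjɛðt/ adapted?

The consonants /t/, /ɹ/, /ð/, /t/ cannot be parsed into a legal (C)V(N) syllable (only a nasal (/m/, /n/, or /ŋ/) is licensed in coda position; onsets are limited to one consonant).
Inserting the epenthetic vowel yields /t/ → /tu/, /ɹ/ → /ɹu/, /ð/ → /ðu/, /t/ → /tu/.

tuɹujɛðutu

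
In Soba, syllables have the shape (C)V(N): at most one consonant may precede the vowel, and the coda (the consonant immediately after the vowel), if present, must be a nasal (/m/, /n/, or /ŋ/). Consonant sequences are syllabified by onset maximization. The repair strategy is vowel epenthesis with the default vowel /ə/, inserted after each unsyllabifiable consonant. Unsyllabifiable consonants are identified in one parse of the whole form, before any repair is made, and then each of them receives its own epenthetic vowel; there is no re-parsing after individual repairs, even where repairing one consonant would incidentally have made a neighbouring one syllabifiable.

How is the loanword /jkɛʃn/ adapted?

jəkɛʃənə

Under (C)V(N), the unsyllabifiable consonants are /j/, /ʃ/, /n/ (only a nasal (/m/, /n/, or /ŋ/) is licensed in coda position; onsets are limited to one consonant).
Each unlicensed consonant becomes the onset of a new syllable: /j/ → /jə/, /ʃ/ → /ʃə/, /n/ → /nə/.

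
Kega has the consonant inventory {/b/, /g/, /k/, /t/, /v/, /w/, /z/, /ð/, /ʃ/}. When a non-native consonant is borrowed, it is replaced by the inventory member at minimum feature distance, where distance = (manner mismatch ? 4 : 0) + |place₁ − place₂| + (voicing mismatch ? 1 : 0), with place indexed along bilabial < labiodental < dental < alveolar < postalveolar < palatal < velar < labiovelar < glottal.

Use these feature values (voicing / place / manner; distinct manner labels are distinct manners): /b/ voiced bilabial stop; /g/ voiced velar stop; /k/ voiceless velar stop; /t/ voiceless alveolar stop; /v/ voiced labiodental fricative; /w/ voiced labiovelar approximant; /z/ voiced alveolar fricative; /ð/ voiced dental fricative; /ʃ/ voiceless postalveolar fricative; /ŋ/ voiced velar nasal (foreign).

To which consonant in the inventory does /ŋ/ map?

g

/g/ is closest: manner differs (nasal→stop, +4), place distance 0 (velar→velar), same voicing; total 4. Next closest is /k/ at distance 5.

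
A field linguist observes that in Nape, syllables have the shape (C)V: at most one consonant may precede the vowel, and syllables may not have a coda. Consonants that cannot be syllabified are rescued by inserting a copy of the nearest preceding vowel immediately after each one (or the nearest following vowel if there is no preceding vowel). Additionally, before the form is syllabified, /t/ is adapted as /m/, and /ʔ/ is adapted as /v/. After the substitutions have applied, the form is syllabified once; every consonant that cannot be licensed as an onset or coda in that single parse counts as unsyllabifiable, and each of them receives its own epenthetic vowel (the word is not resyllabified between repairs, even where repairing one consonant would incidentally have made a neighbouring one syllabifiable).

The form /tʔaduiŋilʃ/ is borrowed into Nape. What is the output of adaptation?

Substitution: /t/ → /m/, /ʔ/ → /v/, giving /mvaduiŋilʃ/.
Under (C)V, the unsyllabifiable consonants are /m/, /l/, /ʃ/ (no codas are permitted; onsets are limited to one consonant).
Epenthesis after each stranded consonant: /m/ → /ma/, /l/ → /li/, /ʃ/ → /ʃi/.

mavaduiŋiliʃi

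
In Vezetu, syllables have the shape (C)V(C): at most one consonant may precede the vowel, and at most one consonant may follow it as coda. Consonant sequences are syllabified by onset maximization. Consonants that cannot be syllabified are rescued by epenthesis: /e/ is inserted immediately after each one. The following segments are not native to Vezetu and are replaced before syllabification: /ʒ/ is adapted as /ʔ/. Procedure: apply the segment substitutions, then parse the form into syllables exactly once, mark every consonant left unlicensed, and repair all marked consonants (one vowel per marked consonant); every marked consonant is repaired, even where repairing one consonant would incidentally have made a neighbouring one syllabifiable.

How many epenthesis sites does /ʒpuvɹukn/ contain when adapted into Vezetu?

2

After substitution the input is /ʔpuvɹukn/.
The unsyllabifiable consonants are /ʔ/, /n/; each receives one epenthetic vowel.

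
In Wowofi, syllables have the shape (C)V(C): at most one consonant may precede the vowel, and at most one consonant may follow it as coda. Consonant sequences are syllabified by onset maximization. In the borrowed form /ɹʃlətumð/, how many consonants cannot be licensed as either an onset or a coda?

The consonants /ɹ/, /ʃ/, /ð/ cannot be parsed into a legal (C)V(C) syllable (at most one coda consonant is licensed; onsets are limited to one consonant).

3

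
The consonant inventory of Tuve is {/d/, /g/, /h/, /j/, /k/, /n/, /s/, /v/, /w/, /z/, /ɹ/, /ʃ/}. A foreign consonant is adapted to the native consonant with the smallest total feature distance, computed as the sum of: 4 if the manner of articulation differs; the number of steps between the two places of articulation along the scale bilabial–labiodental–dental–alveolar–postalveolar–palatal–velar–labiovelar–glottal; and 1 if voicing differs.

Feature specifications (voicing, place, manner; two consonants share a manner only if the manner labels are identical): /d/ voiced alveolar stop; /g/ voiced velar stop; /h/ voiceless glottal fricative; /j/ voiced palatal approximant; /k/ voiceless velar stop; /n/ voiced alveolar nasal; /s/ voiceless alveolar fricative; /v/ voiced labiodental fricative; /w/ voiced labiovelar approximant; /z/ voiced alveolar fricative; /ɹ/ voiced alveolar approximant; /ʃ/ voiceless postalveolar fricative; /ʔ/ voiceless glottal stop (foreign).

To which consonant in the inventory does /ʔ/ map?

k

/k/ is closest: same manner (stop), place distance 2 (glottal→velar), same voicing; total 2. Next closest is /g/ at distance 3.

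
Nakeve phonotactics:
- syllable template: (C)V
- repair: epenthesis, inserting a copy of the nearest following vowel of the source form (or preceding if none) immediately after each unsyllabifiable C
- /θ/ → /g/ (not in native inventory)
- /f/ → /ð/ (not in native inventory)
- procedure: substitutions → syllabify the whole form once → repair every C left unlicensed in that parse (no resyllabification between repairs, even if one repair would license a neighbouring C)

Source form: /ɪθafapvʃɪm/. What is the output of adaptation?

ɪgaðapɪvɪʃɪmɪ

Substitution: /θ/ → /g/, /f/ → /ð/, giving /ɪgaðapvʃɪm/.
Syllabifying with onset maximization leaves /p/, /v/, /m/ stranded (no codas are permitted; onsets are limited to one consonant).
Each unlicensed consonant becomes the onset of a new syllable: /p/ → /pɪ/, /v/ → /vɪ/, /m/ → /mɪ/.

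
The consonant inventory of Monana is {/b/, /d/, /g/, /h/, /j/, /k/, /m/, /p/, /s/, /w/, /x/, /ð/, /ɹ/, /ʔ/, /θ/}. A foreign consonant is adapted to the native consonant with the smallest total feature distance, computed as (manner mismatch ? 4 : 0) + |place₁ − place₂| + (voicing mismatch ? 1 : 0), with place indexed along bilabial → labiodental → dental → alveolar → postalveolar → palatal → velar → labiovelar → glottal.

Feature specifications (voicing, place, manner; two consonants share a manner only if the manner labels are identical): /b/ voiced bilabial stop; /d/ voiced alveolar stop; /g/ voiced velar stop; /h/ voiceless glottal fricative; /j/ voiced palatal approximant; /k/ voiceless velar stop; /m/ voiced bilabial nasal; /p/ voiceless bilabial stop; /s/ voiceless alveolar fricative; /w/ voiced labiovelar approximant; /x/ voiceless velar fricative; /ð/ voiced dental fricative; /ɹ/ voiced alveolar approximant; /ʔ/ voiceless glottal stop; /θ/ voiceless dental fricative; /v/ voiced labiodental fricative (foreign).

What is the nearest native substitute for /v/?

/ð/ is closest: same manner (fricative), place distance 1 (labiodental→dental), same voicing; total 1. Next closest is /θ/ at distance 2.

ð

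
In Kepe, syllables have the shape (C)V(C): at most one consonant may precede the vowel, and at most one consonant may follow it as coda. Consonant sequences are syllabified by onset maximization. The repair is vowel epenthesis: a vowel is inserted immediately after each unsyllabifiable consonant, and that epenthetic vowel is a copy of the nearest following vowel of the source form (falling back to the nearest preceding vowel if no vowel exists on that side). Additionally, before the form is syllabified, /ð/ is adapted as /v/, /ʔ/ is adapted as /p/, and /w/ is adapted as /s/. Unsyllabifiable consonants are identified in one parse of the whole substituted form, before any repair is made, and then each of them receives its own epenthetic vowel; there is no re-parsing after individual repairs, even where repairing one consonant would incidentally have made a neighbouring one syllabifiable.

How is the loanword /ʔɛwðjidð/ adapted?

pɛsvijidvi

Substitution: /ʔ/ → /p/, /w/ → /s/, /ð/ → /v/, giving /pɛsvjidv/.
The consonants /v/, /v/ cannot be parsed into a legal (C)V(C) syllable (at most one coda consonant is licensed; onsets are limited to one consonant).
Inserting the epenthetic vowel yields /v/ → /vi/, /v/ → /vi/.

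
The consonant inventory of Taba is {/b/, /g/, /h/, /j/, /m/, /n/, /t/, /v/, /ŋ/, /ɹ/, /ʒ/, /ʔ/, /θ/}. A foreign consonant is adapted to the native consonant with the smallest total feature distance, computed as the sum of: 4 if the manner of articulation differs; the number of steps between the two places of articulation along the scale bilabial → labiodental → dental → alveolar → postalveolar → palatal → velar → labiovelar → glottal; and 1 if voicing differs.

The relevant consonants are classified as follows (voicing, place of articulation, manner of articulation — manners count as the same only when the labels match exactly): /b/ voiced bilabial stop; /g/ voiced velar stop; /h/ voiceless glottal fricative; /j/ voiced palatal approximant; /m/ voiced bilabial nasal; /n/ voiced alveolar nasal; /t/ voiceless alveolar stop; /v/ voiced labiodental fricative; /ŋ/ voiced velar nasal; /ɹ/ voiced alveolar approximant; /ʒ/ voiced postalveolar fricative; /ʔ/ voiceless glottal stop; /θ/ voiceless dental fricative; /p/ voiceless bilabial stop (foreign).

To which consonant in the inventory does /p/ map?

b

/b/ is closest: same manner (stop), place distance 0 (bilabial→bilabial), voicing differs (+1); total 1. Next closest is /t/ at distance 3.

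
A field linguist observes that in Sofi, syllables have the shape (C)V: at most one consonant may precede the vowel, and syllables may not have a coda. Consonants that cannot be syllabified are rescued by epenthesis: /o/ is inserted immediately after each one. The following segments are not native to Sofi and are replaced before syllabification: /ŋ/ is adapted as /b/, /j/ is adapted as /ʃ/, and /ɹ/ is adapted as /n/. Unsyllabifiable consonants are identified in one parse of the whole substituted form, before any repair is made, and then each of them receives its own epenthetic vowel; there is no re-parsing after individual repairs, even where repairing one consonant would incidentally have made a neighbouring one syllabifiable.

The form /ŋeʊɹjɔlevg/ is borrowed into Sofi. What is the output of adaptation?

beʊnoʃɔlevogo

Substitution: /ŋ/ → /b/, /ɹ/ → /n/, /j/ → /ʃ/, giving /beʊnʃɔlevg/.
The consonants /n/, /v/, /g/ cannot be parsed into a legal (C)V syllable (no codas are permitted; onsets are limited to one consonant).
Inserting the epenthetic vowel yields /n/ → /no/, /v/ → /vo/, /g/ → /go/.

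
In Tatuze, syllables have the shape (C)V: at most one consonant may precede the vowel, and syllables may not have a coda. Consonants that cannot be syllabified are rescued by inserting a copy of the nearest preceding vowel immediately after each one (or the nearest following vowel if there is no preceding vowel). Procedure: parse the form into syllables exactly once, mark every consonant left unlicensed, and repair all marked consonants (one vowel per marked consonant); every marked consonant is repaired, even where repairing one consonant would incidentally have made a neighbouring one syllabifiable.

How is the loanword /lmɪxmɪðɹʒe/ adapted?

The consonants /l/, /x/, /ð/, /ɹ/ cannot be parsed into a legal (C)V syllable (no codas are permitted; onsets are limited to one consonant).
Epenthesis after each stranded consonant: /l/ → /lɪ/, /x/ → /xɪ/, /ð/ → /ðɪ/, /ɹ/ → /ɹɪ/.

lɪmɪxɪmɪðɪɹɪʒe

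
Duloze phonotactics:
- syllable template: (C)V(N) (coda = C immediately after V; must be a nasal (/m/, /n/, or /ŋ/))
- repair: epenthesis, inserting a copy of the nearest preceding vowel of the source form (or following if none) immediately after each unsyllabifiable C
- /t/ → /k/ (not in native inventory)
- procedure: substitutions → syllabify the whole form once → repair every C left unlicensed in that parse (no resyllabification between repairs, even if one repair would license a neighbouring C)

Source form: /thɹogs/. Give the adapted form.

Substitution: /t/ → /k/, giving /khɹogs/.
Syllabifying with onset maximization leaves /k/, /h/, /g/, /s/ stranded (only a nasal (/m/, /n/, or /ŋ/) is licensed in coda position; onsets are limited to one consonant).
Each unlicensed consonant becomes the onset of a new syllable: /k/ → /ko/, /h/ → /ho/, /g/ → /go/, /s/ → /so/.

kohoɹogoso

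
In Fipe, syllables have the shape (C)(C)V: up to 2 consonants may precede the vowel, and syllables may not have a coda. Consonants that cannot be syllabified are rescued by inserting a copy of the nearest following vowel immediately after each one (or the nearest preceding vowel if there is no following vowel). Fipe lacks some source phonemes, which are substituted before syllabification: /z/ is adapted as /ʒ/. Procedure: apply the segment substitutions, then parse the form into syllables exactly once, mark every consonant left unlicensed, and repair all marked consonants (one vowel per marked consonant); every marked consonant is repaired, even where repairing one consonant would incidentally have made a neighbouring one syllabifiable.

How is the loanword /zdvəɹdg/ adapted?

ʒədvəɹədəgə

Substitution: /z/ → /ʒ/, giving /ʒdvəɹdg/.
Syllabifying with onset maximization leaves /ʒ/, /ɹ/, /d/, /g/ stranded (no codas are permitted; onsets may contain at most 2 consonants).
Inserting the epenthetic vowel yields /ʒ/ → /ʒə/, /ɹ/ → /ɹə/, /d/ → /də/, /g/ → /gə/.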